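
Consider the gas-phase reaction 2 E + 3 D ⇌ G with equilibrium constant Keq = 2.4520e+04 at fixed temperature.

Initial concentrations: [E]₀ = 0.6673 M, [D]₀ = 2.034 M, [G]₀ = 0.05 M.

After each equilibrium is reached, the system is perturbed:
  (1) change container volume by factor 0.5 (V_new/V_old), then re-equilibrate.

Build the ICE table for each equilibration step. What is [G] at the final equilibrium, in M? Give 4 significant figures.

[G]_eq = 0.7664 M

Q₀ = 0.01334 vs Keq = 2.4520e+04 ⇒ Q<K, forward
Step 1:
                  E         D         G
  init       0.6673     2.034      0.05
  Δ         -0.6636   -0.9954    0.3318
  eq       0.003728     1.039    0.3818
  solve Keq expr → x = 0.3318; check Q = 2.4520e+04
Then change container volume by factor 0.5 (V_new/V_old).
Step 2:
                  E         D         G
  init     0.007456     2.077    0.7636
  Δ       -0.005577 -0.008365  0.002788
  eq       0.001879     2.069    0.7664
  solve Keq expr → x = 0.002788; check Q = 2.4520e+04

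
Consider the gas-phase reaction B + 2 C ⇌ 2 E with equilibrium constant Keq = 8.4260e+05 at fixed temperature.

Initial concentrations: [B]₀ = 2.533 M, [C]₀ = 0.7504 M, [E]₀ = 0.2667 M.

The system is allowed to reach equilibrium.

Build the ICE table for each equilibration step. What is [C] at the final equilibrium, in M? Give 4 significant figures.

[C]_eq = 7.5368e-04 M

Q₀ = 0.04987 vs Keq = 8.4260e+05 ⇒ Q<K, forward
Step 1:
                    B           C           E
  Initial       2.533      0.7504      0.2667
  Change      -0.3748     -0.7496      0.7496
  Equil         2.158  7.5368e-04       1.016
  solve Keq expr → x = 0.3748; check Q = 8.4260e+05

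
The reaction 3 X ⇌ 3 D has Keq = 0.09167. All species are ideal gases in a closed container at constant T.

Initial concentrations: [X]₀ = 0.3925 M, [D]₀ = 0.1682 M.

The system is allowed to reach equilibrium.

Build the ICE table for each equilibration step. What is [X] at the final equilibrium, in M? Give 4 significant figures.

Q₀ = 0.0787 vs Keq = 0.09167 ⇒ Q<K, forward
Step 1:
                  X         D
  Initial    0.3925    0.1682
  Change  -0.006049  0.006049
  Equil      0.3865    0.1742
  solve Keq expr → x = 0.002016; check Q = 0.09167

[X]_eq = 0.3865 M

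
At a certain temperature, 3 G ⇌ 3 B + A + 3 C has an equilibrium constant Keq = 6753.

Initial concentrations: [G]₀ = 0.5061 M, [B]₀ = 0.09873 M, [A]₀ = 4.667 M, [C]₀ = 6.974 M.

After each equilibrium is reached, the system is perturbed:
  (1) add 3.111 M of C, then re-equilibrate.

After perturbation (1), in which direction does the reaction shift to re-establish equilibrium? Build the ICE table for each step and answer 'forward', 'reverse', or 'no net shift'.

Direction: reverse

Q₀ = 11.75 vs Keq = 6753 ⇒ Q<K, forward
Step 1:
                   G          B          A          C
  Initial     0.5061    0.09873      4.667      6.974
  Change     -0.2691     0.2691    0.08969     0.2691
  Equil        0.237     0.3678      4.757      7.243
  solve Keq expr → x = 0.08969; check Q = 6753
Then add 3.111 M of C.
Step 2:
                   G          B          A          C
  Initial      0.237     0.3678      4.757      10.35
  Change     0.05205   -0.05205   -0.01735   -0.05205
  Equil       0.2891     0.3158      4.739       10.3
  solve Keq expr → x = -0.01735; check Q = 6753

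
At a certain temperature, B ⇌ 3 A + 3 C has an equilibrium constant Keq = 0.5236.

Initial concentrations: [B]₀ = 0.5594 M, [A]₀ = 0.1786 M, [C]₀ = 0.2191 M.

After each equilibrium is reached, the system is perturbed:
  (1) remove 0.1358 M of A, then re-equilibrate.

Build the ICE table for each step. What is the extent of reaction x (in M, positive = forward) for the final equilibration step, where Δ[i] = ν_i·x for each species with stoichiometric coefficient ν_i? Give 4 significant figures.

Q₀ = 1.0711e-04 vs Keq = 0.5236 ⇒ Q<K, forward
Step 1:
                  B         A         C
  init       0.5594    0.1786    0.2191
  Δ         -0.1876    0.5627    0.5627
  eq         0.3718    0.7413    0.7818
  solve Keq expr → x = 0.1876; check Q = 0.5236
Then remove 0.1358 M of A.
Step 2:
                  B         A         C
  init       0.3718    0.6055    0.7818
  Δ        -0.02172   0.06517   0.06517
  eq         0.3501    0.6707     0.847
  solve Keq expr → x = 0.02172; check Q = 0.5236

x = 0.02172 M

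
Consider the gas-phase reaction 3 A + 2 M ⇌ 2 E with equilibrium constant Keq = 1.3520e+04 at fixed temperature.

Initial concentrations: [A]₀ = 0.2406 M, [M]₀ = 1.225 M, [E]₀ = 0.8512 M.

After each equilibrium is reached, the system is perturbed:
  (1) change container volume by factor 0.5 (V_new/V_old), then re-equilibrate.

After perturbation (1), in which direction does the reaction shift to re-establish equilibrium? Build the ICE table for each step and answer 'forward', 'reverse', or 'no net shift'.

Q₀ = 34.67 vs Keq = 1.3520e+04 ⇒ Q<K, forward
Step 1:
                  A         M         E
  I          0.2406     1.225    0.8512
  C         -0.2014   -0.1342    0.1342
  E         0.03923     1.091    0.9854
  solve Keq expr → x = 0.06712; check Q = 1.3520e+04
Then change container volume by factor 0.5 (V_new/V_old).
Step 2:
                  A         M         E
  I         0.07846     2.182     1.971
  C        -0.03857  -0.02572   0.02572
  E         0.03988     2.156     1.997
  solve Keq expr → x = 0.01286; check Q = 1.3520e+04

Direction: forward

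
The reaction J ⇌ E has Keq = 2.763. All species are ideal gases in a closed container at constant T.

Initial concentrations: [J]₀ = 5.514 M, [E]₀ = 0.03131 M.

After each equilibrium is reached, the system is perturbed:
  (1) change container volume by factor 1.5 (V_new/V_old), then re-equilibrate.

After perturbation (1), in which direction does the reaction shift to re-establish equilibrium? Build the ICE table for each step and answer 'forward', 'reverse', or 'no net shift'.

Direction: no net shift

Q₀ = 0.005678 vs Keq = 2.763 ⇒ Q<K, forward
Step 1:
                   J          E
  init         5.514    0.03131
  Δ            -4.04       4.04
  eq           1.474      4.072
  solve Keq expr → x = 4.04; check Q = 2.763
Then change container volume by factor 1.5 (V_new/V_old).
Step 2:
                   J          E
  init        0.9824      2.714
  Δ                0          0
  eq          0.9824      2.714
  solve Keq expr → x = 0; check Q = 2.763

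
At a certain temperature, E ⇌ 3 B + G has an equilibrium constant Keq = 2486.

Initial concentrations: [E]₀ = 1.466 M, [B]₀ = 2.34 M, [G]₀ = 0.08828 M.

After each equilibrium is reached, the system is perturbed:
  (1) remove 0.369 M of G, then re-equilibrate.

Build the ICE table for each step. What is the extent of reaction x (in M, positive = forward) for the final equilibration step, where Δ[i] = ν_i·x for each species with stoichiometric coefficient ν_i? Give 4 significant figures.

Q₀ = 0.7716 vs Keq = 2486 ⇒ Q<K, forward
Step 1:
                   E          B          G
  init         1.466       2.34    0.08828
  Δ           -1.323       3.97      1.323
  eq          0.1427       6.31      1.412
  solve Keq expr → x = 1.323; check Q = 2486
Then remove 0.369 M of G.
Step 2:
                   E          B          G
  init        0.1427       6.31      1.043
  Δ         -0.02965    0.08894    0.02965
  eq           0.113      6.399      1.072
  solve Keq expr → x = 0.02965; check Q = 2486

x = 0.02965 M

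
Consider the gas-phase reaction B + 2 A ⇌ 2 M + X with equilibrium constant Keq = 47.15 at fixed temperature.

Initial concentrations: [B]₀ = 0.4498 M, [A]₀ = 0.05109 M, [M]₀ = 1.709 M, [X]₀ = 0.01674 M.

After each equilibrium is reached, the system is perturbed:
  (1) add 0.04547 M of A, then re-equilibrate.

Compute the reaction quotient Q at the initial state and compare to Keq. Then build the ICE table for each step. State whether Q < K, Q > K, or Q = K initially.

Q₀ = 41.64; Q < K (proceeds forward)

Q₀ = 41.64 vs Keq = 47.15 ⇒ Q<K, forward
Step 1:
                   B          A          M          X
  Initial     0.4498    0.05109      1.709    0.01674
  Change  -8.7173e-04  -0.001743   0.001743 8.7173e-04
  Equil       0.4489    0.04935      1.711    0.01761
  solve Keq expr → x = 8.7173e-04; check Q = 47.15
Then add 0.04547 M of A.
Step 2:
                   B          A          M          X
  Initial     0.4489    0.09482      1.711    0.01761
  Change    -0.01355    -0.0271     0.0271    0.01355
  Equil       0.4354    0.06771      1.738    0.03116
  solve Keq expr → x = 0.01355; check Q = 47.15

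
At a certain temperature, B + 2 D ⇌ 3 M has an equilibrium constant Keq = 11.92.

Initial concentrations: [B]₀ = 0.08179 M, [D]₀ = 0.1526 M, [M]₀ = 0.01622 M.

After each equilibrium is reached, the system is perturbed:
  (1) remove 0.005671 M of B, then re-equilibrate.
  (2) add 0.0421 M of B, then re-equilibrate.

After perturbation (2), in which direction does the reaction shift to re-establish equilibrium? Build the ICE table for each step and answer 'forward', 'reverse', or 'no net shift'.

Q₀ = 0.00224 vs Keq = 11.92 ⇒ Q<K, forward
Step 1:
                   B          D          M
  I          0.08179     0.1526    0.01622
  C         -0.04026   -0.08052     0.1208
  E          0.04153    0.07208      0.137
  solve Keq expr → x = 0.04026; check Q = 11.92
Then remove 0.005671 M of B.
Step 2:
                   B          D          M
  I          0.03586    0.07208      0.137
  C       9.8759e-04   0.001975  -0.002963
  E          0.03684    0.07405      0.134
  solve Keq expr → x = -9.8759e-04; check Q = 11.92
Then add 0.0421 M of B.
Step 3:
                   B          D          M
  I          0.07894    0.07405      0.134
  C        -0.005646   -0.01129    0.01694
  E           0.0733    0.06276      0.151
  solve Keq expr → x = 0.005646; check Q = 11.92

Direction: forward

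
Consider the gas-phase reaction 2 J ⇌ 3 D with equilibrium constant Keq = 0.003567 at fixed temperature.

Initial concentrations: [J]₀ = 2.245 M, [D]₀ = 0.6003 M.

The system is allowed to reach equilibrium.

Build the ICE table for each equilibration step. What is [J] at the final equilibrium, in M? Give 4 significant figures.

[J]_eq = 2.46 M

Q₀ = 0.04292 vs Keq = 0.003567 ⇒ Q>K, reverse
Step 1:
                  J         D
  init        2.245    0.6003
  Δ          0.2146   -0.3219
  eq           2.46    0.2784
  solve Keq expr → x = -0.1073; check Q = 0.003567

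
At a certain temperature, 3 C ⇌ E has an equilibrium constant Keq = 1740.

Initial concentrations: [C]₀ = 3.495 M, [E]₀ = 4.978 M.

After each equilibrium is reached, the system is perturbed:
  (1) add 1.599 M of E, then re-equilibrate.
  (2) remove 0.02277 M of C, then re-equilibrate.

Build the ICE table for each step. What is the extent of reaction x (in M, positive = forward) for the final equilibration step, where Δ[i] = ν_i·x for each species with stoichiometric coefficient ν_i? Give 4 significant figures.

Q₀ = 0.1166 vs Keq = 1740 ⇒ Q<K, forward
Step 1:
                   C          E
  Initial      3.495      4.978
  Change      -3.343      1.114
  Equil       0.1518      6.092
  solve Keq expr → x = 1.114; check Q = 1740
Then add 1.599 M of E.
Step 2:
                   C          E
  Initial     0.1518      7.691
  Change     0.01224  -0.004079
  Equil       0.1641      7.687
  solve Keq expr → x = -0.004079; check Q = 1740
Then remove 0.02277 M of C.
Step 3:
                   C          E
  Initial     0.1413      7.687
  Change     0.02272  -0.007572
  Equil        0.164       7.68
  solve Keq expr → x = -0.007572; check Q = 1740

x = -0.007572 M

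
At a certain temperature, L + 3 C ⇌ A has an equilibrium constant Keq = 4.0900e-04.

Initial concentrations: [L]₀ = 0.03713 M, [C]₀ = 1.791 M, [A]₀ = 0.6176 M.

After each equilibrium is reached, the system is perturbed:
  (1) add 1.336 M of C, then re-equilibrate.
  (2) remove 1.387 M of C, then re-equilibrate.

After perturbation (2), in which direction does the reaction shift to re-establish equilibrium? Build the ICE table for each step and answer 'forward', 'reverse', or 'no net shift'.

Q₀ = 2.895 vs Keq = 4.0900e-04 ⇒ Q>K, reverse
Step 1:
                    L           C           A
  I           0.03713       1.791      0.6176
  C            0.6053       1.816     -0.6053
  E            0.6424       3.607     0.01233
  solve Keq expr → x = -0.6053; check Q = 4.0900e-04
Then add 1.336 M of C.
Step 2:
                    L           C           A
  I            0.6424       4.943     0.01233
  C          -0.01756    -0.05267     0.01756
  E            0.6248        4.89     0.02989
  solve Keq expr → x = 0.01756; check Q = 4.0900e-04
Then remove 1.387 M of C.
Step 3:
                    L           C           A
  I            0.6248       3.503     0.02989
  C           0.01805     0.05415    -0.01805
  E            0.6429       3.557     0.01184
  solve Keq expr → x = -0.01805; check Q = 4.0900e-04

Direction: reverse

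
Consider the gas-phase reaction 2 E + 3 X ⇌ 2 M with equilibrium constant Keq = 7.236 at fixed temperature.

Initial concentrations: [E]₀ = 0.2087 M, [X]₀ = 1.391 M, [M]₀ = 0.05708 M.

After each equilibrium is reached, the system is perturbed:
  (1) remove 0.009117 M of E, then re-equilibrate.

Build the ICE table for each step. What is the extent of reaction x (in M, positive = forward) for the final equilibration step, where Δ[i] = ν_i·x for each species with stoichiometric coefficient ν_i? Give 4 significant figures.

Q₀ = 0.02779 vs Keq = 7.236 ⇒ Q<K, forward
Step 1:
                    E           X           M
  I            0.2087       1.391     0.05708
  C           -0.1483     -0.2224      0.1483
  E           0.06043       1.169      0.2054
  solve Keq expr → x = 0.07414; check Q = 7.236
Then remove 0.009117 M of E.
Step 2:
                    E           X           M
  I           0.05131       1.169      0.2054
  C          0.006485    0.009728   -0.006485
  E            0.0578       1.178      0.1989
  solve Keq expr → x = -0.003243; check Q = 7.236

x = -0.003243 M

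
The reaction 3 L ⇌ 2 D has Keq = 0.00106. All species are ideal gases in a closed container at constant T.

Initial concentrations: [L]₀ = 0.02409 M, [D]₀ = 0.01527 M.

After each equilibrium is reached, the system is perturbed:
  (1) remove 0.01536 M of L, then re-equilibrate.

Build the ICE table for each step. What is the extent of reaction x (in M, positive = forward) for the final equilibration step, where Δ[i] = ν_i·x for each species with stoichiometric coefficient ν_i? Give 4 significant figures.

Q₀ = 16.68 vs Keq = 0.00106 ⇒ Q>K, reverse
Step 1:
                    L           D
  I           0.02409     0.01527
  C           0.02242    -0.01494
  E           0.04651  3.2652e-04
  solve Keq expr → x = -0.007472; check Q = 0.00106
Then remove 0.01536 M of L.
Step 2:
                    L           D
  I           0.03115  3.2652e-04
  C        2.1852e-04 -1.4568e-04
  E           0.03136  1.8084e-04
  solve Keq expr → x = -7.2838e-05; check Q = 0.00106

x = -7.2838e-05 M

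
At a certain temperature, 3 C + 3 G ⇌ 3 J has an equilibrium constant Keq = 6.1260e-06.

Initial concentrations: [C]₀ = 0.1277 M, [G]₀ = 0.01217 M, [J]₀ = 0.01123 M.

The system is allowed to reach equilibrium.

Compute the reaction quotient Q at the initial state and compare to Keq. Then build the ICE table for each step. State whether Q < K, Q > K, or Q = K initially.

Q₀ = 377.3 vs Keq = 6.1260e-06 ⇒ Q>K, reverse
Step 1:
                   C          G          J
  Initial     0.1277    0.01217    0.01123
  Change     0.01117    0.01117   -0.01117
  Equil       0.1389    0.02334 5.9308e-05
  solve Keq expr → x = -0.003724; check Q = 6.1260e-06

Q₀ = 377.3; Q > K (proceeds reverse)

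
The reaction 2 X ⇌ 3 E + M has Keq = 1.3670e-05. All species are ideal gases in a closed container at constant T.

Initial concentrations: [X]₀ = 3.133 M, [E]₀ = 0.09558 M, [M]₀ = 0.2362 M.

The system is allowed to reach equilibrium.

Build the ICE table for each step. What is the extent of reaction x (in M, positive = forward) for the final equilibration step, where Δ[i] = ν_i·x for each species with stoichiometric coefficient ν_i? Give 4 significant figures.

Q₀ = 2.1012e-05 vs Keq = 1.3670e-05 ⇒ Q>K, reverse
Step 1:
                    X           E           M
  Initial       3.133     0.09558      0.2362
  Change     0.008092    -0.01214   -0.004046
  Equil         3.141     0.08344      0.2322
  solve Keq expr → x = -0.004046; check Q = 1.3670e-05

x = -0.004046 M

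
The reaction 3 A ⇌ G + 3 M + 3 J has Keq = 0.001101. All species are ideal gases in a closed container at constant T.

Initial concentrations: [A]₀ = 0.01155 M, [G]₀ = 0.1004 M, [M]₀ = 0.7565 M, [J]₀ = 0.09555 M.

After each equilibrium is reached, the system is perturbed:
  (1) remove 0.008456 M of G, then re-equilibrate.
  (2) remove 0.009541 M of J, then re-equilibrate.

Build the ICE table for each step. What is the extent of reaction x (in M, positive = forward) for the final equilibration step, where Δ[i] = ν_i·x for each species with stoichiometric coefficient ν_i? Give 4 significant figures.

Q₀ = 24.61 vs Keq = 0.001101 ⇒ Q>K, reverse
Step 1:
                    A           G           M           J
  I           0.01155      0.1004      0.7565     0.09555
  C           0.06772    -0.02257    -0.06772    -0.06772
  E           0.07927     0.07783      0.6888     0.02783
  solve Keq expr → x = -0.02257; check Q = 0.001101
Then remove 0.008456 M of G.
Step 2:
                    A           G           M           J
  I           0.07927     0.06937      0.6888     0.02783
  C       -7.4913e-04  2.4971e-04  7.4913e-04  7.4913e-04
  E           0.07852     0.06962      0.6895     0.02858
  solve Keq expr → x = 2.4971e-04; check Q = 0.001101
Then remove 0.009541 M of J.
Step 3:
                    A           G           M           J
  I           0.07852     0.06962      0.6895     0.01904
  C         -0.006616    0.002205    0.006616    0.006616
  E            0.0719     0.07183      0.6961     0.02566
  solve Keq expr → x = 0.002205; check Q = 0.001101

x = 0.002205 M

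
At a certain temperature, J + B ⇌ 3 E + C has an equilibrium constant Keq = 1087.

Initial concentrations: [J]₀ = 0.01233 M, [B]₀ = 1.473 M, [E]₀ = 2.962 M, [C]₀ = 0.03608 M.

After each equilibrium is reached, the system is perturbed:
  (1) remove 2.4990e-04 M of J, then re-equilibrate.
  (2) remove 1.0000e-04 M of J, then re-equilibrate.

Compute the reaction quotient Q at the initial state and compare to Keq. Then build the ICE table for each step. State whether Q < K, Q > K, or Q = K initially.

Q₀ = 51.62; Q < K (proceeds forward)

Q₀ = 51.62 vs Keq = 1087 ⇒ Q<K, forward
Step 1:
                    J           B           E           C
  I           0.01233       1.473       2.962     0.03608
  C          -0.01152    -0.01152     0.03457     0.01152
  E        8.0629e-04       1.461       2.997      0.0476
  solve Keq expr → x = 0.01152; check Q = 1087
Then remove 2.4990e-04 M of J.
Step 2:
                    J           B           E           C
  I        5.5639e-04       1.461       2.997      0.0476
  C        2.4503e-04  2.4503e-04 -7.3508e-04 -2.4503e-04
  E        8.0142e-04       1.462       2.996     0.04736
  solve Keq expr → x = -2.4503e-04; check Q = 1087
Then remove 1.0000e-04 M of J.
Step 3:
                    J           B           E           C
  I        7.0142e-04       1.462       2.996     0.04736
  C        9.8052e-05  9.8052e-05 -2.9415e-04 -9.8052e-05
  E        7.9947e-04       1.462       2.996     0.04726
  solve Keq expr → x = -9.8052e-05; check Q = 1087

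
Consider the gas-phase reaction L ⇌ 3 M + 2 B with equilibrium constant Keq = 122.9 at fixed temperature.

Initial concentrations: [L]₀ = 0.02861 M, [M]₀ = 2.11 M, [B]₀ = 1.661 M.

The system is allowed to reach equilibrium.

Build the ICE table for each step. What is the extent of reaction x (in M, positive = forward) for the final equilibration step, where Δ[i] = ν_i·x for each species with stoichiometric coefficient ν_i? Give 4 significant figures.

x = -0.08599 M

Q₀ = 905.9 vs Keq = 122.9 ⇒ Q>K, reverse
Step 1:
                    L           M           B
  I           0.02861        2.11       1.661
  C           0.08599      -0.258      -0.172
  E            0.1146       1.852       1.489
  solve Keq expr → x = -0.08599; check Q = 122.9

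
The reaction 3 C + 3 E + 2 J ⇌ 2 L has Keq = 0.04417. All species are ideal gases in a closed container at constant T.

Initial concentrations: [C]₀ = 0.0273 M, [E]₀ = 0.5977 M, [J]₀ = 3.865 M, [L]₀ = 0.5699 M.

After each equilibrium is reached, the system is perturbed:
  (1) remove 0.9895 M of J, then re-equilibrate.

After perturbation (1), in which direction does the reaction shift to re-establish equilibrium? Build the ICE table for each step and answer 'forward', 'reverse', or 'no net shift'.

Q₀ = 5004 vs Keq = 0.04417 ⇒ Q>K, reverse
Step 1:
                    C           E           J           L
  I            0.0273      0.5977       3.865      0.5699
  C             0.431       0.431      0.2874     -0.2874
  E            0.4583       1.029       4.152      0.2825
  solve Keq expr → x = -0.1437; check Q = 0.04417
Then remove 0.9895 M of J.
Step 2:
                    C           E           J           L
  I            0.4583       1.029       3.163      0.2825
  C            0.0375      0.0375       0.025      -0.025
  E            0.4958       1.066       3.188      0.2575
  solve Keq expr → x = -0.0125; check Q = 0.04417

Direction: reverse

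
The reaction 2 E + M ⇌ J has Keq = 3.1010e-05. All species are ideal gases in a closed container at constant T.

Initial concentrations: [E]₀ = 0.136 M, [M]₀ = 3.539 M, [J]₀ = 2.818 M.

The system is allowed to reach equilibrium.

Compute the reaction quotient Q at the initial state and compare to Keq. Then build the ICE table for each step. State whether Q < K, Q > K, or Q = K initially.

Q₀ = 43.05 vs Keq = 3.1010e-05 ⇒ Q>K, reverse
Step 1:
                   E          M          J
  init         0.136      3.539      2.818
  Δ            5.623      2.811     -2.811
  eq           5.759       6.35   0.006531
  solve Keq expr → x = -2.811; check Q = 3.1010e-05

Q₀ = 43.05; Q > K (proceeds reverse)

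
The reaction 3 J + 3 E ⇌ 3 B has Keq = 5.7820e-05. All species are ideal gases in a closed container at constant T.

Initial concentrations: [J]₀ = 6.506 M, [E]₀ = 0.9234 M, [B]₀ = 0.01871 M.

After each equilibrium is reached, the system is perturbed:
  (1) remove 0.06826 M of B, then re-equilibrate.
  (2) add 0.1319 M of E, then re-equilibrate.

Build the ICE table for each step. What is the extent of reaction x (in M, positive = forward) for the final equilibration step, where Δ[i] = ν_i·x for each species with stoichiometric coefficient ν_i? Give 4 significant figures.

Q₀ = 3.0207e-08 vs Keq = 5.7820e-05 ⇒ Q<K, forward
Step 1:
                    J           E           B
  init          6.506      0.9234     0.01871
  Δ           -0.1668     -0.1668      0.1668
  eq            6.339      0.7566      0.1855
  solve Keq expr → x = 0.05559; check Q = 5.7820e-05
Then remove 0.06826 M of B.
Step 2:
                    J           E           B
  init          6.339      0.7566      0.1172
  Δ          -0.05365    -0.05365     0.05365
  eq            6.286       0.703      0.1709
  solve Keq expr → x = 0.01788; check Q = 5.7820e-05
Then add 0.1319 M of E.
Step 3:
                    J           E           B
  init          6.286      0.8349      0.1709
  Δ          -0.02516    -0.02516     0.02516
  eq             6.26      0.8097       0.196
  solve Keq expr → x = 0.008386; check Q = 5.7820e-05

x = 0.008386 M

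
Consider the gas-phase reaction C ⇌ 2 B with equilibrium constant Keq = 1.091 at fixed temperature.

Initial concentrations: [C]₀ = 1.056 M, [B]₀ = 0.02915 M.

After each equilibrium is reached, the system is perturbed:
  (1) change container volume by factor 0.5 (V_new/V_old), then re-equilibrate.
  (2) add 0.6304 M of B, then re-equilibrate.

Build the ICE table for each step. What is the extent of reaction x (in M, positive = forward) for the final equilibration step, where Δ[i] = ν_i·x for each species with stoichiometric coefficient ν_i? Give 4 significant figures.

x = -0.2617 M

Q₀ = 8.0466e-04 vs Keq = 1.091 ⇒ Q<K, forward
Step 1:
                    C           B
  Initial       1.056     0.02915
  Change      -0.4064      0.8127
  Equil        0.6496      0.8419
  solve Keq expr → x = 0.4064; check Q = 1.091
Then change container volume by factor 0.5 (V_new/V_old).
Step 2:
                    C           B
  Initial       1.299       1.684
  Change        0.202      -0.404
  Equil         1.501        1.28
  solve Keq expr → x = -0.202; check Q = 1.091
Then add 0.6304 M of B.
Step 3:
                    C           B
  Initial       1.501        1.91
  Change       0.2617     -0.5233
  Equil         1.763       1.387
  solve Keq expr → x = -0.2617; check Q = 1.091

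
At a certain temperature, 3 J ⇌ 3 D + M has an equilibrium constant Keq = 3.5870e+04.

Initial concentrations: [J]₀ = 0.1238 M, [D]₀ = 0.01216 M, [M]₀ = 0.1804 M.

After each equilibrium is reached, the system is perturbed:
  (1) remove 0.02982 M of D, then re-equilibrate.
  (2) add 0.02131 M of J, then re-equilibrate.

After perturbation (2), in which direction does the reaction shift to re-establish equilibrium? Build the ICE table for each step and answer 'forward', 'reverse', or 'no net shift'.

Q₀ = 1.7095e-04 vs Keq = 3.5870e+04 ⇒ Q<K, forward
Step 1:
                  J         D         M
  init       0.1238   0.01216    0.1804
  Δ         -0.1214    0.1214   0.04045
  eq       0.002447    0.1335    0.2209
  solve Keq expr → x = 0.04045; check Q = 3.5870e+04
Then remove 0.02982 M of D.
Step 2:
                  J         D         M
  init     0.002447    0.1037    0.2209
  Δ       -5.3621e-04 5.3621e-04 1.7874e-04
  eq       0.001911    0.1042     0.221
  solve Keq expr → x = 1.7874e-04; check Q = 3.5870e+04
Then add 0.02131 M of J.
Step 3:
                  J         D         M
  init      0.02322    0.1042     0.221
  Δ         -0.0209    0.0209  0.006968
  eq       0.002318    0.1251     0.228
  solve Keq expr → x = 0.006968; check Q = 3.5870e+04

Direction: forward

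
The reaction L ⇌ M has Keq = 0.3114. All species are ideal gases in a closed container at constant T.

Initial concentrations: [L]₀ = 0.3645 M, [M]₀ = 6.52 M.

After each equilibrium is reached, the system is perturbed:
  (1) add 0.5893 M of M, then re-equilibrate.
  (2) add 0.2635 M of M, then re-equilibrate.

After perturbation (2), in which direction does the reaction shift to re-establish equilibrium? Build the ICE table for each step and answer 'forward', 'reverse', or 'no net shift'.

Direction: reverse

Q₀ = 17.89 vs Keq = 0.3114 ⇒ Q>K, reverse
Step 1:
                   L          M
  I           0.3645       6.52
  C            4.885     -4.885
  E             5.25      1.635
  solve Keq expr → x = -4.885; check Q = 0.3114
Then add 0.5893 M of M.
Step 2:
                   L          M
  I             5.25      2.224
  C           0.4494    -0.4494
  E            5.699      1.775
  solve Keq expr → x = -0.4494; check Q = 0.3114
Then add 0.2635 M of M.
Step 3:
                   L          M
  I            5.699      2.038
  C           0.2009    -0.2009
  E              5.9      1.837
  solve Keq expr → x = -0.2009; check Q = 0.3114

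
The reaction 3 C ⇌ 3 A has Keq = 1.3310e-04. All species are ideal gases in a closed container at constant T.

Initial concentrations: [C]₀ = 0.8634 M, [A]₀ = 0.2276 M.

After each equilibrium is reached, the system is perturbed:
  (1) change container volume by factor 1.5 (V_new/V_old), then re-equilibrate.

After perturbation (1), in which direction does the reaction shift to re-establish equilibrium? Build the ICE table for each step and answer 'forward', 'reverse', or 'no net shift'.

Direction: no net shift

Q₀ = 0.01832 vs Keq = 1.3310e-04 ⇒ Q>K, reverse
Step 1:
                    C           A
  init         0.8634      0.2276
  Δ            0.1746     -0.1746
  eq            1.038       0.053
  solve Keq expr → x = -0.0582; check Q = 1.3310e-04
Then change container volume by factor 1.5 (V_new/V_old).
Step 2:
                    C           A
  init          0.692     0.03533
  Δ                 0           0
  eq            0.692     0.03533
  solve Keq expr → x = 0; check Q = 1.3310e-04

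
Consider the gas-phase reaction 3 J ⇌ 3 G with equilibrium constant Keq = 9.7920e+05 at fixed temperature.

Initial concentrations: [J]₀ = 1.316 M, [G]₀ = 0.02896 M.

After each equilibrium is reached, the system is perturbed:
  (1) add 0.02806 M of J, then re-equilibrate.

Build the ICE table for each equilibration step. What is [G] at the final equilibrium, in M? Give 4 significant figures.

Q₀ = 1.0657e-05 vs Keq = 9.7920e+05 ⇒ Q<K, forward
Step 1:
                    J           G
  I             1.316     0.02896
  C            -1.303       1.303
  E           0.01341       1.332
  solve Keq expr → x = 0.4342; check Q = 9.7920e+05
Then add 0.02806 M of J.
Step 2:
                    J           G
  I           0.04147       1.332
  C          -0.02778     0.02778
  E           0.01369       1.359
  solve Keq expr → x = 0.00926; check Q = 9.7920e+05

[G]_eq = 1.359 M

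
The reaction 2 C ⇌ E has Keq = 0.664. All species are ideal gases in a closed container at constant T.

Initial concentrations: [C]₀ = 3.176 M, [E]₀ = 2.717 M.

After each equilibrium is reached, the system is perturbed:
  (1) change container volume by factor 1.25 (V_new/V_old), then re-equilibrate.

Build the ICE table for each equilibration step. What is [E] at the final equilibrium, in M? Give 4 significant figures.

[E]_eq = 2.478 M

Q₀ = 0.2694 vs Keq = 0.664 ⇒ Q<K, forward
Step 1:
                   C          E
  init         3.176      2.717
  Δ          -0.9786     0.4893
  eq           2.197      3.206
  solve Keq expr → x = 0.4893; check Q = 0.664
Then change container volume by factor 1.25 (V_new/V_old).
Step 2:
                   C          E
  init         1.758      2.565
  Δ           0.1739   -0.08695
  eq           1.932      2.478
  solve Keq expr → x = -0.08695; check Q = 0.664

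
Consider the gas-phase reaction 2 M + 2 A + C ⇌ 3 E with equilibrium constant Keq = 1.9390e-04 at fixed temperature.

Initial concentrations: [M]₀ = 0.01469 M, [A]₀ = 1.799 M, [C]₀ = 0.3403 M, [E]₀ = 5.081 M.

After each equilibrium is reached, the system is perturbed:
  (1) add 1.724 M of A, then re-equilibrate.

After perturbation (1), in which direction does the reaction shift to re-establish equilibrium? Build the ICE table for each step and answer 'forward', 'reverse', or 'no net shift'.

Q₀ = 5.5192e+05 vs Keq = 1.9390e-04 ⇒ Q>K, reverse
Step 1:
                   M          A          C          E
  Initial    0.01469      1.799     0.3403      5.081
  Change       3.095      3.095      1.547     -4.642
  Equil        3.109      4.894      1.888     0.4392
  solve Keq expr → x = -1.547; check Q = 1.9390e-04
Then add 1.724 M of A.
Step 2:
                   M          A          C          E
  Initial      3.109      6.618      1.888     0.4392
  Change    -0.05705   -0.05705   -0.02853    0.08558
  Equil        3.052       6.56      1.859     0.5248
  solve Keq expr → x = 0.02853; check Q = 1.9390e-04

Direction: forward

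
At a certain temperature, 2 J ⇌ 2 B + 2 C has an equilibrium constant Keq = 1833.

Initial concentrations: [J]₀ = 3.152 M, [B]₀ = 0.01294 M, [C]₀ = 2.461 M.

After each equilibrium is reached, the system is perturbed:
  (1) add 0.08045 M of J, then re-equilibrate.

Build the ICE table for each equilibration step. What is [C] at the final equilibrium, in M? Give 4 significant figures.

[C]_eq = 5.334 M

Q₀ = 1.0207e-04 vs Keq = 1833 ⇒ Q<K, forward
Step 1:
                    J           B           C
  I             3.152     0.01294       2.461
  C            -2.805       2.805       2.805
  E            0.3467       2.818       5.266
  solve Keq expr → x = 1.403; check Q = 1833
Then add 0.08045 M of J.
Step 2:
                    J           B           C
  I            0.4271       2.818       5.266
  C          -0.06758     0.06758     0.06758
  E            0.3595       2.886       5.334
  solve Keq expr → x = 0.03379; check Q = 1833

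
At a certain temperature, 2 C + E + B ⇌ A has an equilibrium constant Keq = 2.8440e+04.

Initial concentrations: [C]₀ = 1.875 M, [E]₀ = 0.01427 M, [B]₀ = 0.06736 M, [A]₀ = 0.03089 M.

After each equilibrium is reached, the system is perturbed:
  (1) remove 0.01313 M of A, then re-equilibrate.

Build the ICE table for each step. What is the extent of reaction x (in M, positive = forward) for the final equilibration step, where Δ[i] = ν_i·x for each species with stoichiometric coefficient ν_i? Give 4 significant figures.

Q₀ = 9.141 vs Keq = 2.8440e+04 ⇒ Q<K, forward
Step 1:
                   C          E          B          A
  Initial      1.875    0.01427    0.06736    0.03089
  Change    -0.02852   -0.01426   -0.01426    0.01426
  Equil        1.846 8.7694e-06     0.0531    0.04515
  solve Keq expr → x = 0.01426; check Q = 2.8440e+04
Then remove 0.01313 M of A.
Step 2:
                   C          E          B          A
  Initial      1.846 8.7694e-06     0.0531    0.03202
  Change  -5.0986e-06 -2.5493e-06 -2.5493e-06 2.5493e-06
  Equil        1.846 6.2200e-06     0.0531    0.03202
  solve Keq expr → x = 2.5493e-06; check Q = 2.8440e+04

x = 2.5493e-06 M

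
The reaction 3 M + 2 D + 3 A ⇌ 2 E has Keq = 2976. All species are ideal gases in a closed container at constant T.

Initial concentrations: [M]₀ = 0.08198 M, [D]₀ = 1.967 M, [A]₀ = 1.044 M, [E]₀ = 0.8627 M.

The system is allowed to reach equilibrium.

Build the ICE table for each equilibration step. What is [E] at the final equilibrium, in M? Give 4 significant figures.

[E]_eq = 0.8899 M

Q₀ = 306.8 vs Keq = 2976 ⇒ Q<K, forward
Step 1:
                  M         D         A         E
  I         0.08198     1.967     1.044    0.8627
  C        -0.04076  -0.02717  -0.04076   0.02717
  E         0.04122      1.94     1.003    0.8899
  solve Keq expr → x = 0.01359; check Q = 2976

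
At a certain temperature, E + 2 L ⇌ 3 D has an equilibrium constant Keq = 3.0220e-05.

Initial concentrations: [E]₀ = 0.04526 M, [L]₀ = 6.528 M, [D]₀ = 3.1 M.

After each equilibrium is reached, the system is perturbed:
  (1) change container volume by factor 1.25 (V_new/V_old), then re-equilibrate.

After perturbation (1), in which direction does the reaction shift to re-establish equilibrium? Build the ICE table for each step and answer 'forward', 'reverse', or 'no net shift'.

Direction: no net shift

Q₀ = 15.45 vs Keq = 3.0220e-05 ⇒ Q>K, reverse
Step 1:
                    E           L           D
  I           0.04526       6.528         3.1
  C            0.9896       1.979      -2.969
  E             1.035       8.507      0.1313
  solve Keq expr → x = -0.9896; check Q = 3.0220e-05
Then change container volume by factor 1.25 (V_new/V_old).
Step 2:
                    E           L           D
  I            0.8279       6.806       0.105
  C                 0           0           0
  E            0.8279       6.806       0.105
  solve Keq expr → x = 0; check Q = 3.0220e-05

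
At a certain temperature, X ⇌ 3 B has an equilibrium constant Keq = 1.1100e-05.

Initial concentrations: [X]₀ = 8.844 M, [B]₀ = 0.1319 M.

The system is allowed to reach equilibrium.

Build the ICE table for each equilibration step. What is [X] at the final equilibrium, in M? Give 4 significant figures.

[X]_eq = 8.873 M

Q₀ = 2.5947e-04 vs Keq = 1.1100e-05 ⇒ Q>K, reverse
Step 1:
                   X          B
  Initial      8.844     0.1319
  Change     0.02857   -0.08572
  Equil        8.873    0.04618
  solve Keq expr → x = -0.02857; check Q = 1.1100e-05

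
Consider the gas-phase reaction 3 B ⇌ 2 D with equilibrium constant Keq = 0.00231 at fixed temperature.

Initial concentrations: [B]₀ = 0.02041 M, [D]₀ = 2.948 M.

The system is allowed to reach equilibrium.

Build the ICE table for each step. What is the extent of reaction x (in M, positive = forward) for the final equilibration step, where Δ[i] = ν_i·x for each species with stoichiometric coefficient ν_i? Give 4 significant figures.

Q₀ = 1.0222e+06 vs Keq = 0.00231 ⇒ Q>K, reverse
Step 1:
                   B          D
  init       0.02041      2.948
  Δ            3.869     -2.579
  eq           3.889     0.3687
  solve Keq expr → x = -1.29; check Q = 0.00231

x = -1.29 M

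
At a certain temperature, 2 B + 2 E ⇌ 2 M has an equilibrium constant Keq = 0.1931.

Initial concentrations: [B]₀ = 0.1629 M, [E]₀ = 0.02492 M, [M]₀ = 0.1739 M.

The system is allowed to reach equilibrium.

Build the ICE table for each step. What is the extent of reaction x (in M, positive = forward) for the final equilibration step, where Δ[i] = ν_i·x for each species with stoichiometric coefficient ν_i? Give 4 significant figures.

x = -0.07494 M

Q₀ = 1835 vs Keq = 0.1931 ⇒ Q>K, reverse
Step 1:
                    B           E           M
  I            0.1629     0.02492      0.1739
  C            0.1499      0.1499     -0.1499
  E            0.3128      0.1748     0.02402
  solve Keq expr → x = -0.07494; check Q = 0.1931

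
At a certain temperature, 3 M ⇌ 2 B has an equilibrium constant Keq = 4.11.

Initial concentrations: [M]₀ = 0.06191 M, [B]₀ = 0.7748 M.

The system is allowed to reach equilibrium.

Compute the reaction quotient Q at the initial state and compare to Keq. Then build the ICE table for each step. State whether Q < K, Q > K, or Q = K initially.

Q₀ = 2530 vs Keq = 4.11 ⇒ Q>K, reverse
Step 1:
                   M          B
  I          0.06191     0.7748
  C           0.3521    -0.2347
  E            0.414     0.5401
  solve Keq expr → x = -0.1174; check Q = 4.11

Q₀ = 2530; Q > K (proceeds reverse)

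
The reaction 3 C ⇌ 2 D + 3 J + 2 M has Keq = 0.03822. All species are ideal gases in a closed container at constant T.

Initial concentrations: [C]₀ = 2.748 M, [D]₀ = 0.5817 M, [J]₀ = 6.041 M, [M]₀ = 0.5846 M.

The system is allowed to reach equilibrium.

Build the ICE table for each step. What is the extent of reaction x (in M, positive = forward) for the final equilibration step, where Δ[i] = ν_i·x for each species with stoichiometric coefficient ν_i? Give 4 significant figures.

x = -0.1467 M

Q₀ = 1.229 vs Keq = 0.03822 ⇒ Q>K, reverse
Step 1:
                  C         D         J         M
  I           2.748    0.5817     6.041    0.5846
  C          0.4401   -0.2934   -0.4401   -0.2934
  E           3.188    0.2883     5.601    0.2912
  solve Keq expr → x = -0.1467; check Q = 0.03822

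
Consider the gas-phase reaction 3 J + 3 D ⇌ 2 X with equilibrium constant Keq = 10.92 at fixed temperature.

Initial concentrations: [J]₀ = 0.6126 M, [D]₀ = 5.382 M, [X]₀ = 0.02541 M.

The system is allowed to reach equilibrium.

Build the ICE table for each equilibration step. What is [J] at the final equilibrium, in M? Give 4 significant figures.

Q₀ = 1.8016e-05 vs Keq = 10.92 ⇒ Q<K, forward
Step 1:
                    J           D           X
  I            0.6126       5.382     0.02541
  C           -0.5618     -0.5618      0.3746
  E           0.05076        4.82         0.4
  solve Keq expr → x = 0.1873; check Q = 10.92

[J]_eq = 0.05076 M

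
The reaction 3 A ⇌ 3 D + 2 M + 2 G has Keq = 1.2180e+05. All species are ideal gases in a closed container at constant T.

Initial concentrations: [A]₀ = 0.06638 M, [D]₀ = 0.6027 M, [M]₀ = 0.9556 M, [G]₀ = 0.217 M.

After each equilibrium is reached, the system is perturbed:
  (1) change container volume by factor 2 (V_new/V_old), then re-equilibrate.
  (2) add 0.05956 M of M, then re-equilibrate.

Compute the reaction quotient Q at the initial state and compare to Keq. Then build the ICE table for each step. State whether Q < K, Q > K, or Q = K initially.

Q₀ = 32.19; Q < K (proceeds forward)

Q₀ = 32.19 vs Keq = 1.2180e+05 ⇒ Q<K, forward
Step 1:
                  A         D         M         G
  init      0.06638    0.6027    0.9556     0.217
  Δ        -0.06097   0.06097   0.04065   0.04065
  eq       0.005408    0.6637    0.9962    0.2576
  solve Keq expr → x = 0.02032; check Q = 1.2180e+05
Then change container volume by factor 2 (V_new/V_old).
Step 2:
                  A         D         M         G
  init     0.002704    0.3318    0.4981    0.1288
  Δ       -0.001618  0.001618  0.001079  0.001079
  eq       0.001086    0.3335    0.4992    0.1299
  solve Keq expr → x = 5.3933e-04; check Q = 1.2180e+05
Then add 0.05956 M of M.
Step 3:
                  A         D         M         G
  init     0.001086    0.3335    0.5588    0.1299
  Δ       8.4023e-05 -8.4023e-05 -5.6015e-05 -5.6015e-05
  eq        0.00117    0.3334    0.5587    0.1298
  solve Keq expr → x = -2.8008e-05; check Q = 1.2180e+05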